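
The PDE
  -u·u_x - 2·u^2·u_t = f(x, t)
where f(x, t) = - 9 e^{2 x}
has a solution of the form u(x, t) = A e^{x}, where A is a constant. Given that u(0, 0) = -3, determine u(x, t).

Answer: u(x, t) = - 3 e^{x}

Derivation:
Substitute the ansatz u = A e^{x} into the left-hand side.
Derivatives of the ansatz:
  u_x = A e^{x}
  u_t = 0
Term by term:
  -u·u_x = - A^{2} e^{2 x}
  -2·u^2·u_t = 0
So the left-hand side equals
  - A^{2} e^{2 x}
This must equal f(x, t) = - 9 e^{2 x} identically.
Matching coefficients of the independent functions:
  [e^{2 x}]:  - A^{2} = -9
These equations allow (A) = (-3) or (3).
Impose the point condition(s):
  u(0, 0) = -3  ⟹  A = -3
Only A = -3 satisfies everything.
Hence u(x, t) = - 3 e^{x}.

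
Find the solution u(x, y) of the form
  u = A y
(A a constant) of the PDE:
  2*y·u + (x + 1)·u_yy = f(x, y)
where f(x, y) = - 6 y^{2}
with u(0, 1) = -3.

Answer: u(x, y) = - 3 y

Derivation:
Substitute the ansatz u = A y into the left-hand side.
Derivatives of the ansatz:
  u_yy = 0
Term by term:
  2*y·u = 2 A y^{2}
  (x + 1)·u_yy = 0
So the left-hand side equals
  2 A y^{2}
This must equal f(x, y) = - 6 y^{2} identically.
Matching coefficients of the independent functions:
  [y^{2}]:  2 A = -6
Solving: A = -3.
Check against the point condition:
  u(0, 1) = -3  ⟹  A = -3  ✓
Hence u(x, y) = - 3 y.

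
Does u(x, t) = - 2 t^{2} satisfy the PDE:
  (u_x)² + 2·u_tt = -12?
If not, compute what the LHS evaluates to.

Answer: No, the LHS evaluates to -8

Derivation:
Evaluate each term of the left-hand side for u = - 2 t^{2}.
Derivatives:
  u_x = 0
  u_tt = -4
Terms:
  (u_x)² = 0
  2·u_tt = -8
Sum: LHS = -8
Given right-hand side: -12. Difference LHS − RHS = 4 ≠ 0, so u is not a solution.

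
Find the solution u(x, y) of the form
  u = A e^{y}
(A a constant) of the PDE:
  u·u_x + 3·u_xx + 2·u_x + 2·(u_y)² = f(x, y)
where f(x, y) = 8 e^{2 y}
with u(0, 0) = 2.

Answer: u(x, y) = 2 e^{y}

Derivation:
Substitute the ansatz u = A e^{y} into the left-hand side.
Derivatives of the ansatz:
  u_x = 0
  u_xx = 0
  u_y = A e^{y}
Term by term:
  u·u_x = 0
  3·u_xx = 0
  2·u_x = 0
  2·(u_y)² = 2 A^{2} e^{2 y}
So the left-hand side equals
  2 A^{2} e^{2 y}
This must equal f(x, y) = 8 e^{2 y} identically.
Matching coefficients of the independent functions:
  [e^{2 y}]:  2 A^{2} = 8
These equations allow (A) = (-2) or (2).
Impose the point condition(s):
  u(0, 0) = 2  ⟹  A = 2
Only A = 2 satisfies everything.
Hence u(x, y) = 2 e^{y}.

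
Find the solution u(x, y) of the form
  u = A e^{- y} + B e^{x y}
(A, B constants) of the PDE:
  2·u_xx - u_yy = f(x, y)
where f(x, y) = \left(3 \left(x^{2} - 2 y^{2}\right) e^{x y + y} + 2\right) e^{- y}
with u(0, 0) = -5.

Answer: u(x, y) = - 3 e^{x y} - 2 e^{- y}

Derivation:
Substitute the ansatz u = A e^{- y} + B e^{x y} into the left-hand side.
Derivatives of the ansatz:
  u_xx = B y^{2} e^{x y}
  u_yy = A e^{- y} + B x^{2} e^{x y}
Term by term:
  2·u_xx = 2 B y^{2} e^{x y}
  -u_yy = - A e^{- y} - B x^{2} e^{x y}
So the left-hand side equals
  - A e^{- y} - B x^{2} e^{x y} + 2 B y^{2} e^{x y}
This must equal f(x, y) identically; expanded, f = 3 x^{2} e^{x y} - 6 y^{2} e^{x y} + 2 e^{- y}.
Matching coefficients of the independent functions:
  [x^{2} e^{x y}]:  - B = 3
  [y^{2} e^{x y}]:  2 B = -6
  [e^{- y}]:  - A = 2
Solving: A = -2, B = -3.
Check against the point condition:
  u(0, 0) = -5  ⟹  A + B = -5  ✓
Hence u(x, y) = - 3 e^{x y} - 2 e^{- y}.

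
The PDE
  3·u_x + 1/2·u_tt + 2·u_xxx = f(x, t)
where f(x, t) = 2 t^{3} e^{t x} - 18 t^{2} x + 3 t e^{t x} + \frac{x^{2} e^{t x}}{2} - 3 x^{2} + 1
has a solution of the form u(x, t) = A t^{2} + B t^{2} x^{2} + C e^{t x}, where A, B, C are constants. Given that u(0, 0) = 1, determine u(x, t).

Answer: u(x, t) = - 3 t^{2} x^{2} + t^{2} + e^{t x}

Derivation:
Substitute the ansatz u = A t^{2} + B t^{2} x^{2} + C e^{t x} into the left-hand side.
Derivatives of the ansatz:
  u_x = 2 B t^{2} x + C t e^{t x}
  u_tt = 2 A + 2 B x^{2} + C x^{2} e^{t x}
  u_xxx = C t^{3} e^{t x}
Term by term:
  3·u_x = 6 B t^{2} x + 3 C t e^{t x}
  1/2·u_tt = A + B x^{2} + \frac{C x^{2} e^{t x}}{2}
  2·u_xxx = 2 C t^{3} e^{t x}
So the left-hand side equals
  A + 6 B t^{2} x + B x^{2} + 2 C t^{3} e^{t x} + 3 C t e^{t x} + \frac{C x^{2} e^{t x}}{2}
This must equal f(x, t) = 2 t^{3} e^{t x} - 18 t^{2} x + 3 t e^{t x} + \frac{x^{2} e^{t x}}{2} - 3 x^{2} + 1 identically.
Matching coefficients of the independent functions:
  [constant term]:  A = 1
  [x^{2}]:  B = -3
  [t e^{t x}]:  3 C = 3
  [t^{2} x]:  6 B = -18
  [t^{3} e^{t x}]:  2 C = 2
  [x^{2} e^{t x}]:  \frac{C}{2} = \frac{1}{2}
Solving: A = 1, B = -3, C = 1.
Check against the point condition:
  u(0, 0) = 1  ⟹  C = 1  ✓
Hence u(x, t) = - 3 t^{2} x^{2} + t^{2} + e^{t x}.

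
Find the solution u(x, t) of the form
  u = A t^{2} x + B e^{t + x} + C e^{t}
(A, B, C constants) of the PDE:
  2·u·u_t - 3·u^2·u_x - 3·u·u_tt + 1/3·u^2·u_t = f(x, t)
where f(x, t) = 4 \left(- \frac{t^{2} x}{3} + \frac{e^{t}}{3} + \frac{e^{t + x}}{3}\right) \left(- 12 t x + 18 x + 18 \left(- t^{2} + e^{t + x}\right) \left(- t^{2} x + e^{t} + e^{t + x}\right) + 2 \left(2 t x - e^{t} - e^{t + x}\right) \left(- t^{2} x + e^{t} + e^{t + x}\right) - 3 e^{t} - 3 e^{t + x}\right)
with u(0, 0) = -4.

Substitute the ansatz u = A t^{2} x + B e^{t + x} + C e^{t} into the left-hand side.
Derivatives of the ansatz:
  u_t = 2 A t x + B e^{t} e^{x} + C e^{t}
  u_x = A t^{2} + B e^{t} e^{x}
  u_tt = 2 A x + B e^{t} e^{x} + C e^{t}
Term by term:
  2·u·u_t = 4 A^{2} t^{3} x^{2} + 2 A B t^{2} x e^{t} e^{x} + 4 A B t x e^{t} e^{x} + 2 A C t^{2} x e^{t} + 4 A C t x e^{t} + 2 B^{2} e^{2 t} e^{2 x} + 4 B C e^{2 t} e^{x} + 2 C^{2} e^{2 t}
  -3·u^2·u_x = - 3 A^{3} t^{6} x^{2} - 3 A^{2} B t^{4} x^{2} e^{t} e^{x} - 6 A^{2} B t^{4} x e^{t} e^{x} - 6 A^{2} C t^{4} x e^{t} - 6 A B^{2} t^{2} x e^{2 t} e^{2 x} - 3 A B^{2} t^{2} e^{2 t} e^{2 x} - 6 A B C t^{2} x e^{2 t} e^{x} - 6 A B C t^{2} e^{2 t} e^{x} - 3 A C^{2} t^{2} e^{2 t} - 3 B^{3} e^{3 t} e^{3 x} - 6 B^{2} C e^{3 t} e^{2 x} - 3 B C^{2} e^{3 t} e^{x}
  -3·u·u_tt = - 6 A^{2} t^{2} x^{2} - 3 A B t^{2} x e^{t} e^{x} - 6 A B x e^{t} e^{x} - 3 A C t^{2} x e^{t} - 6 A C x e^{t} - 3 B^{2} e^{2 t} e^{2 x} - 6 B C e^{2 t} e^{x} - 3 C^{2} e^{2 t}
  1/3·u^2·u_t = \frac{2 A^{3} t^{5} x^{3}}{3} + \frac{A^{2} B t^{4} x^{2} e^{t} e^{x}}{3} + \frac{4 A^{2} B t^{3} x^{2} e^{t} e^{x}}{3} + \frac{A^{2} C t^{4} x^{2} e^{t}}{3} + \frac{4 A^{2} C t^{3} x^{2} e^{t}}{3} + \frac{2 A B^{2} t^{2} x e^{2 t} e^{2 x}}{3} + \frac{2 A B^{2} t x e^{2 t} e^{2 x}}{3} + \frac{4 A B C t^{2} x e^{2 t} e^{x}}{3} + \frac{4 A B C t x e^{2 t} e^{x}}{3} + \frac{2 A C^{2} t^{2} x e^{2 t}}{3} + \frac{2 A C^{2} t x e^{2 t}}{3} + \frac{B^{3} e^{3 t} e^{3 x}}{3} + B^{2} C e^{3 t} e^{2 x} + B C^{2} e^{3 t} e^{x} + \frac{C^{3} e^{3 t}}{3}
Sum these and collect like terms in the independent variables.
This must equal f(x, t) identically; expanded, f = - 24 t^{6} x^{2} + \frac{16 t^{5} x^{3}}{3} + \frac{64 t^{4} x^{2} e^{t} e^{x}}{3} - \frac{8 t^{4} x^{2} e^{t}}{3} + 48 t^{4} x e^{t} e^{x} + 48 t^{4} x e^{t} - \frac{32 t^{3} x^{2} e^{t} e^{x}}{3} - \frac{32 t^{3} x^{2} e^{t}}{3} + 16 t^{3} x^{2} - 24 t^{2} x^{2} - \frac{128 t^{2} x e^{2 t} e^{2 x}}{3} - \frac{112 t^{2} x e^{2 t} e^{x}}{3} + \frac{16 t^{2} x e^{2 t}}{3} + 4 t^{2} x e^{t} e^{x} + 4 t^{2} x e^{t} - 24 t^{2} e^{2 t} e^{2 x} - 48 t^{2} e^{2 t} e^{x} - 24 t^{2} e^{2 t} + \frac{16 t x e^{2 t} e^{2 x}}{3} + \frac{32 t x e^{2 t} e^{x}}{3} + \frac{16 t x e^{2 t}}{3} - 16 t x e^{t} e^{x} - 16 t x e^{t} + 24 x e^{t} e^{x} + 24 x e^{t} + \frac{64 e^{3 t} e^{3 x}}{3} + 40 e^{3 t} e^{2 x} + 16 e^{3 t} e^{x} - \frac{8 e^{3 t}}{3} - 4 e^{2 t} e^{2 x} - 8 e^{2 t} e^{x} - 4 e^{2 t}.
Matching coefficients of the independent functions:
(each divided by its leading coefficient; functions giving the same equation are listed together)
  [t^{2} x^{2}, t^{3} x^{2}]:  A^{2} - 4 = 0
  [t^{2} e^{2 t}, t x e^{2 t}, t^{2} x e^{2 t}]:  A C^{2} - 8 = 0
  [t^{5} x^{3}, t^{6} x^{2}]:  A^{3} - 8 = 0
  [x e^{t}, t x e^{t}, t^{2} x e^{t}]:  A C + 4 = 0
  [e^{2 t} e^{x}]:  B C - 4 = 0
  [e^{2 t} e^{2 x}]:  B^{2} - 4 = 0
  [e^{3 t} e^{x}]:  B C^{2} + 8 = 0
  [e^{3 t} e^{2 x}]:  B^{2} C + 8 = 0
  [e^{3 t} e^{3 x}]:  B^{3} + 8 = 0
  [t^{2} e^{2 t} e^{x}, t x e^{2 t} e^{x}, t^{2} x e^{2 t} e^{x}]:  A B C - 8 = 0
  [t^{2} e^{2 t} e^{2 x}, t x e^{2 t} e^{2 x}, t^{2} x e^{2 t} e^{2 x}]:  A B^{2} - 8 = 0
  [t^{3} x^{2} e^{t}, t^{4} x e^{t}, t^{4} x^{2} e^{t}]:  A^{2} C + 8 = 0
  [x e^{t} e^{x}, t x e^{t} e^{x}, t^{2} x e^{t} e^{x}]:  A B + 4 = 0
  [t^{3} x^{2} e^{t} e^{x}, t^{4} x e^{t} e^{x}, t^{4} x^{2} e^{t} e^{x}]:  A^{2} B + 8 = 0
  [e^{2 t}]:  C^{2} - 4 = 0
  [e^{3 t}]:  C^{3} + 8 = 0
Solving: A = 2, B = -2, C = -2.
Check against the point condition:
  u(0, 0) = -4  ⟹  B + C = -4  ✓
Hence u(x, t) = 2 t^{2} x - 2 e^{t} - 2 e^{t + x}.

Answer: u(x, t) = 2 t^{2} x - 2 e^{t} - 2 e^{t + x}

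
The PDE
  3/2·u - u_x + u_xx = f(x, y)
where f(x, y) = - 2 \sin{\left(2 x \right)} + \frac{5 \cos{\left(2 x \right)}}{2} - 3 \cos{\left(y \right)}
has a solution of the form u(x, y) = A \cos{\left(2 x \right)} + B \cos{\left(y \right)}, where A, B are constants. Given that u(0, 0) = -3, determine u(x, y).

Substitute the ansatz u = A \cos{\left(2 x \right)} + B \cos{\left(y \right)} into the left-hand side.
Derivatives of the ansatz:
  u_x = - 2 A \sin{\left(2 x \right)}
  u_xx = - 4 A \cos{\left(2 x \right)}
Term by term:
  3/2·u = \frac{3 A \cos{\left(2 x \right)}}{2} + \frac{3 B \cos{\left(y \right)}}{2}
  -u_x = 2 A \sin{\left(2 x \right)}
  u_xx = - 4 A \cos{\left(2 x \right)}
So the left-hand side equals
  2 A \sin{\left(2 x \right)} - \frac{5 A \cos{\left(2 x \right)}}{2} + \frac{3 B \cos{\left(y \right)}}{2}
This must equal f(x, y) = - 2 \sin{\left(2 x \right)} + \frac{5 \cos{\left(2 x \right)}}{2} - 3 \cos{\left(y \right)} identically.
Matching coefficients of the independent functions:
  [\sin{\left(2 x \right)}]:  2 A = -2
  [\cos{\left(2 x \right)}]:  - \frac{5 A}{2} = \frac{5}{2}
  [\cos{\left(y \right)}]:  \frac{3 B}{2} = -3
Solving: A = -1, B = -2.
Check against the point condition:
  u(0, 0) = -3  ⟹  A + B = -3  ✓
Hence u(x, y) = - \cos{\left(2 x \right)} - 2 \cos{\left(y \right)}.

Answer: u(x, y) = - \cos{\left(2 x \right)} - 2 \cos{\left(y \right)}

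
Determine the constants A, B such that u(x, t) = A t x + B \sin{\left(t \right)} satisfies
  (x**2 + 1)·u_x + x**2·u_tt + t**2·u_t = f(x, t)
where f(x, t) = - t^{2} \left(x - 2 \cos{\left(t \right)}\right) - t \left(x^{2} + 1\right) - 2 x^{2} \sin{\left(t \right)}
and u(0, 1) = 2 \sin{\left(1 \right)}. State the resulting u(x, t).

Substitute the ansatz u = A t x + B \sin{\left(t \right)} into the left-hand side.
Derivatives of the ansatz:
  u_x = A t
  u_tt = - B \sin{\left(t \right)}
  u_t = A x + B \cos{\left(t \right)}
Term by term:
  (x**2 + 1)·u_x = A t x^{2} + A t
  x**2·u_tt = - B x^{2} \sin{\left(t \right)}
  t**2·u_t = A t^{2} x + B t^{2} \cos{\left(t \right)}
So the left-hand side equals
  A t^{2} x + A t x^{2} + A t + B t^{2} \cos{\left(t \right)} - B x^{2} \sin{\left(t \right)}
This must equal f(x, t) identically; expanded, f = - t^{2} x + 2 t^{2} \cos{\left(t \right)} - t x^{2} - t - 2 x^{2} \sin{\left(t \right)}.
Matching coefficients of the independent functions:
  [t, t x^{2}, t^{2} x]:  A = -1
  [t^{2} \cos{\left(t \right)}]:  B = 2
  [x^{2} \sin{\left(t \right)}]:  - B = -2
Solving: A = -1, B = 2.
Check against the point condition:
  u(0, 1) = 2 \sin{\left(1 \right)}  ⟹  B \sin{\left(1 \right)} = 2 \sin{\left(1 \right)}  ✓
Hence u(x, t) = - t x + 2 \sin{\left(t \right)}.

Answer: u(x, t) = - t x + 2 \sin{\left(t \right)}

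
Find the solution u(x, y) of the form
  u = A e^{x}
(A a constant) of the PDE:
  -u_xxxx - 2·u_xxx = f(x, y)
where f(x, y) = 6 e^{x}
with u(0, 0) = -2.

Substitute the ansatz u = A e^{x} into the left-hand side.
Derivatives of the ansatz:
  u_xxxx = A e^{x}
  u_xxx = A e^{x}
Term by term:
  -u_xxxx = - A e^{x}
  -2·u_xxx = - 2 A e^{x}
So the left-hand side equals
  - 3 A e^{x}
This must equal f(x, y) = 6 e^{x} identically.
Matching coefficients of the independent functions:
  [e^{x}]:  - 3 A = 6
Solving: A = -2.
Check against the point condition:
  u(0, 0) = -2  ⟹  A = -2  ✓
Hence u(x, y) = - 2 e^{x}.

Answer: u(x, y) = - 2 e^{x}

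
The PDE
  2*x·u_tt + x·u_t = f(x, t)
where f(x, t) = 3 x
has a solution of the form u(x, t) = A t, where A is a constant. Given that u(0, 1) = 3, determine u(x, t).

Substitute the ansatz u = A t into the left-hand side.
Derivatives of the ansatz:
  u_tt = 0
  u_t = A
Term by term:
  2*x·u_tt = 0
  x·u_t = A x
So the left-hand side equals
  A x
This must equal f(x, t) = 3 x identically.
Matching coefficients of the independent functions:
  [x]:  A = 3
Solving: A = 3.
Check against the point condition:
  u(0, 1) = 3  ⟹  A = 3  ✓
Hence u(x, t) = 3 t.

Answer: u(x, t) = 3 t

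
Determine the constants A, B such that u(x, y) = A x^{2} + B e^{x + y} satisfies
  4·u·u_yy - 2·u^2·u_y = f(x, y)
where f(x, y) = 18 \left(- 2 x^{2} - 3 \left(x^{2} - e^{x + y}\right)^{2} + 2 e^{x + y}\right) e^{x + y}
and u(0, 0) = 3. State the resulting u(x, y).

Answer: u(x, y) = - 3 x^{2} + 3 e^{x + y}

Derivation:
Substitute the ansatz u = A x^{2} + B e^{x + y} into the left-hand side.
Derivatives of the ansatz:
  u_yy = B e^{x} e^{y}
  u_y = B e^{x} e^{y}
Term by term:
  4·u·u_yy = 4 A B x^{2} e^{x} e^{y} + 4 B^{2} e^{2 x} e^{2 y}
  -2·u^2·u_y = - 2 A^{2} B x^{4} e^{x} e^{y} - 4 A B^{2} x^{2} e^{2 x} e^{2 y} - 2 B^{3} e^{3 x} e^{3 y}
So the left-hand side equals
  - 2 A^{2} B x^{4} e^{x} e^{y} - 4 A B^{2} x^{2} e^{2 x} e^{2 y} + 4 A B x^{2} e^{x} e^{y} - 2 B^{3} e^{3 x} e^{3 y} + 4 B^{2} e^{2 x} e^{2 y}
This must equal f(x, y) identically; expanded, f = - 54 x^{4} e^{x} e^{y} + 108 x^{2} e^{2 x} e^{2 y} - 36 x^{2} e^{x} e^{y} - 54 e^{3 x} e^{3 y} + 36 e^{2 x} e^{2 y}.
Matching coefficients of the independent functions:
  [e^{2 x} e^{2 y}]:  4 B^{2} = 36
  [e^{3 x} e^{3 y}]:  - 2 B^{3} = -54
  [x^{2} e^{x} e^{y}]:  4 A B = -36
  [x^{2} e^{2 x} e^{2 y}]:  - 4 A B^{2} = 108
  [x^{4} e^{x} e^{y}]:  - 2 A^{2} B = -54
Solving: A = -3, B = 3.
Check against the point condition:
  u(0, 0) = 3  ⟹  B = 3  ✓
Hence u(x, y) = - 3 x^{2} + 3 e^{x + y}.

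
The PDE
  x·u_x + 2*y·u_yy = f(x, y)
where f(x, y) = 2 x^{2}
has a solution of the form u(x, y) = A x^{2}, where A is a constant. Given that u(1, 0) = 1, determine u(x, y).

Substitute the ansatz u = A x^{2} into the left-hand side.
Derivatives of the ansatz:
  u_x = 2 A x
  u_yy = 0
Term by term:
  x·u_x = 2 A x^{2}
  2*y·u_yy = 0
So the left-hand side equals
  2 A x^{2}
This must equal f(x, y) = 2 x^{2} identically.
Matching coefficients of the independent functions:
  [x^{2}]:  2 A = 2
Solving: A = 1.
Check against the point condition:
  u(1, 0) = 1  ⟹  A = 1  ✓
Hence u(x, y) = x^{2}.

Answer: u(x, y) = x^{2}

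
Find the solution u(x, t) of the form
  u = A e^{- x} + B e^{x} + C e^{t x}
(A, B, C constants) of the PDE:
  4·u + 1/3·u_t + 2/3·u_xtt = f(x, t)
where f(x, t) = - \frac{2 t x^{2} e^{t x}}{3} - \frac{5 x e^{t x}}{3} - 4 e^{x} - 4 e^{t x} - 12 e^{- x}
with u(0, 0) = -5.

Answer: u(x, t) = - e^{x} - e^{t x} - 3 e^{- x}

Derivation:
Substitute the ansatz u = A e^{- x} + B e^{x} + C e^{t x} into the left-hand side.
Derivatives of the ansatz:
  u_t = C x e^{t x}
  u_xtt = C t x^{2} e^{t x} + 2 C x e^{t x}
Term by term:
  4·u = 4 A e^{- x} + 4 B e^{x} + 4 C e^{t x}
  1/3·u_t = \frac{C x e^{t x}}{3}
  2/3·u_xtt = \frac{2 C t x^{2} e^{t x}}{3} + \frac{4 C x e^{t x}}{3}
So the left-hand side equals
  4 A e^{- x} + 4 B e^{x} + \frac{2 C t x^{2} e^{t x}}{3} + \frac{5 C x e^{t x}}{3} + 4 C e^{t x}
This must equal f(x, t) = - \frac{2 t x^{2} e^{t x}}{3} - \frac{5 x e^{t x}}{3} - 4 e^{x} - 4 e^{t x} - 12 e^{- x} identically.
Matching coefficients of the independent functions:
  [x e^{t x}]:  \frac{5 C}{3} = - \frac{5}{3}
  [t x^{2} e^{t x}]:  \frac{2 C}{3} = - \frac{2}{3}
  [e^{- x}]:  4 A = -12
  [e^{x}]:  4 B = -4
  [e^{t x}]:  4 C = -4
Solving: A = -3, B = -1, C = -1.
Check against the point condition:
  u(0, 0) = -5  ⟹  A + B + C = -5  ✓
Hence u(x, t) = - e^{x} - e^{t x} - 3 e^{- x}.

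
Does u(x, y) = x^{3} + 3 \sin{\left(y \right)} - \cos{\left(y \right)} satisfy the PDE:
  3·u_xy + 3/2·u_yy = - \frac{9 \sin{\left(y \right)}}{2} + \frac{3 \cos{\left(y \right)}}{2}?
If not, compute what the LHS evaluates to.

Evaluate each term of the left-hand side for u = x^{3} + 3 \sin{\left(y \right)} - \cos{\left(y \right)}.
Derivatives:
  u_xy = 0
  u_yy = - 3 \sin{\left(y \right)} + \cos{\left(y \right)}
Terms:
  3·u_xy = 0
  3/2·u_yy = - \frac{9 \sin{\left(y \right)}}{2} + \frac{3 \cos{\left(y \right)}}{2}
Sum: LHS = - \frac{9 \sin{\left(y \right)}}{2} + \frac{3 \cos{\left(y \right)}}{2}
This is exactly the given right-hand side, so u is a solution.

Answer: Yes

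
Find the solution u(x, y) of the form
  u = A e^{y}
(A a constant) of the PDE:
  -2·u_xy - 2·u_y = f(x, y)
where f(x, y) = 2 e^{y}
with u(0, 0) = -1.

Substitute the ansatz u = A e^{y} into the left-hand side.
Derivatives of the ansatz:
  u_xy = 0
  u_y = A e^{y}
Term by term:
  -2·u_xy = 0
  -2·u_y = - 2 A e^{y}
So the left-hand side equals
  - 2 A e^{y}
This must equal f(x, y) = 2 e^{y} identically.
Matching coefficients of the independent functions:
  [e^{y}]:  - 2 A = 2
Solving: A = -1.
Check against the point condition:
  u(0, 0) = -1  ⟹  A = -1  ✓
Hence u(x, y) = - e^{y}.

Answer: u(x, y) = - e^{y}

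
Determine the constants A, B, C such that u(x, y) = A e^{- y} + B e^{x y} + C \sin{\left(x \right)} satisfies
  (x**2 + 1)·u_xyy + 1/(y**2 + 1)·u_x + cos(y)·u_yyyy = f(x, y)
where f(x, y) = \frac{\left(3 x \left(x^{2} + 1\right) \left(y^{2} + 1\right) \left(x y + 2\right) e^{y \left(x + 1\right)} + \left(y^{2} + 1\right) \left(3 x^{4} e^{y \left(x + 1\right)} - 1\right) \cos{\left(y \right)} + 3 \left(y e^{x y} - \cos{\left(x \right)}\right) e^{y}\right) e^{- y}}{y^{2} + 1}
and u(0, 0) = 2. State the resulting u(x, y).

Substitute the ansatz u = A e^{- y} + B e^{x y} + C \sin{\left(x \right)} into the left-hand side.
Derivatives of the ansatz:
  u_xyy = B x^{2} y e^{x y} + 2 B x e^{x y}
  u_x = B y e^{x y} + C \cos{\left(x \right)}
  u_yyyy = A e^{- y} + B x^{4} e^{x y}
Term by term:
  (x**2 + 1)·u_xyy = B x^{4} y e^{x y} + 2 B x^{3} e^{x y} + B x^{2} y e^{x y} + 2 B x e^{x y}
  1/(y**2 + 1)·u_x = \frac{B y e^{x y}}{y^{2} + 1} + \frac{C \cos{\left(x \right)}}{y^{2} + 1}
  cos(y)·u_yyyy = A e^{- y} \cos{\left(y \right)} + B x^{4} e^{x y} \cos{\left(y \right)}
So the left-hand side equals
  A e^{- y} \cos{\left(y \right)} + B x^{4} y e^{x y} + B x^{4} e^{x y} \cos{\left(y \right)} + 2 B x^{3} e^{x y} + B x^{2} y e^{x y} + 2 B x e^{x y} + \frac{B y e^{x y}}{y^{2} + 1} + \frac{C \cos{\left(x \right)}}{y^{2} + 1}
This must equal f(x, y) identically; expanded, f = 3 x^{4} y e^{x y} + 3 x^{4} e^{x y} \cos{\left(y \right)} + 6 x^{3} e^{x y} + 3 x^{2} y e^{x y} + 6 x e^{x y} + \frac{3 y e^{x y}}{y^{2} + 1} - e^{- y} \cos{\left(y \right)} - \frac{3 \cos{\left(x \right)}}{y^{2} + 1}.
Matching coefficients of the independent functions:
  [x e^{x y}, x^{3} e^{x y}]:  2 B = 6
  [\frac{\cos{\left(x \right)}}{y^{2} + 1}]:  C = -3
  [e^{- y} \cos{\left(y \right)}]:  A = -1
  [x^{2} y e^{x y}, x^{4} y e^{x y}, x^{4} e^{x y} \cos{\left(y \right)}, \frac{y e^{x y}}{y^{2} + 1}]:  B = 3
Solving: A = -1, B = 3, C = -3.
Check against the point condition:
  u(0, 0) = 2  ⟹  A + B = 2  ✓
Hence u(x, y) = 3 e^{x y} - 3 \sin{\left(x \right)} - e^{- y}.

Answer: u(x, y) = 3 e^{x y} - 3 \sin{\left(x \right)} - e^{- y}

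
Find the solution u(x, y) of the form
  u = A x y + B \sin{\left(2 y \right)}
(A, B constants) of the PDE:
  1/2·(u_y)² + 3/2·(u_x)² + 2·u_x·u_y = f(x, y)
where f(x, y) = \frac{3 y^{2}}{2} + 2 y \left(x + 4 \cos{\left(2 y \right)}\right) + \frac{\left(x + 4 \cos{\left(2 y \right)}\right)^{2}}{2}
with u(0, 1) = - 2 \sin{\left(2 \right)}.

Substitute the ansatz u = A x y + B \sin{\left(2 y \right)} into the left-hand side.
Derivatives of the ansatz:
  u_y = A x + 2 B \cos{\left(2 y \right)}
  u_x = A y
Term by term:
  1/2·(u_y)² = \frac{A^{2} x^{2}}{2} + 2 A B x \cos{\left(2 y \right)} + 2 B^{2} \cos^{2}{\left(2 y \right)}
  3/2·(u_x)² = \frac{3 A^{2} y^{2}}{2}
  2·u_x·u_y = 2 A^{2} x y + 4 A B y \cos{\left(2 y \right)}
So the left-hand side equals
  \frac{A^{2} x^{2}}{2} + 2 A^{2} x y + \frac{3 A^{2} y^{2}}{2} + 2 A B x \cos{\left(2 y \right)} + 4 A B y \cos{\left(2 y \right)} + 2 B^{2} \cos^{2}{\left(2 y \right)}
This must equal f(x, y) identically; expanded, f = \frac{x^{2}}{2} + 2 x y + 4 x \cos{\left(2 y \right)} + \frac{3 y^{2}}{2} + 8 y \cos{\left(2 y \right)} + 8 \cos^{2}{\left(2 y \right)}.
Matching coefficients of the independent functions:
  [x^{2}]:  \frac{A^{2}}{2} = \frac{1}{2}
  [y^{2}]:  \frac{3 A^{2}}{2} = \frac{3}{2}
  [x y]:  2 A^{2} = 2
  [x \cos{\left(2 y \right)}]:  2 A B = 4
  [y \cos{\left(2 y \right)}]:  4 A B = 8
  [\cos^{2}{\left(2 y \right)}]:  2 B^{2} = 8
These equations allow (A, B) = (-1, -2) or (1, 2).
Impose the point condition(s):
  u(0, 1) = - 2 \sin{\left(2 \right)}  ⟹  B \sin{\left(2 \right)} = - 2 \sin{\left(2 \right)}
Only A = -1, B = -2 satisfies everything.
Hence u(x, y) = - x y - 2 \sin{\left(2 y \right)}.

Answer: u(x, y) = - x y - 2 \sin{\left(2 y \right)}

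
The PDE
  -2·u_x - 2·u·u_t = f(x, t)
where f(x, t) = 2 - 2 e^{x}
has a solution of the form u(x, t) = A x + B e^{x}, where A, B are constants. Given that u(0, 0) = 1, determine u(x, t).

Substitute the ansatz u = A x + B e^{x} into the left-hand side.
Derivatives of the ansatz:
  u_x = A + B e^{x}
  u_t = 0
Term by term:
  -2·u_x = - 2 A - 2 B e^{x}
  -2·u·u_t = 0
So the left-hand side equals
  - 2 A - 2 B e^{x}
This must equal f(x, t) = 2 - 2 e^{x} identically.
Matching coefficients of the independent functions:
  [constant term]:  - 2 A = 2
  [e^{x}]:  - 2 B = -2
Solving: A = -1, B = 1.
Check against the point condition:
  u(0, 0) = 1  ⟹  B = 1  ✓
Hence u(x, t) = - x + e^{x}.

Answer: u(x, t) = - x + e^{x}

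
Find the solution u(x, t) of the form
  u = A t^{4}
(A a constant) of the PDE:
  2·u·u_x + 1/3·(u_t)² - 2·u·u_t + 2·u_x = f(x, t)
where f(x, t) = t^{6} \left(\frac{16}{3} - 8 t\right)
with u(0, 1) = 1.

Substitute the ansatz u = A t^{4} into the left-hand side.
Derivatives of the ansatz:
  u_x = 0
  u_t = 4 A t^{3}
Term by term:
  2·u·u_x = 0
  1/3·(u_t)² = \frac{16 A^{2} t^{6}}{3}
  -2·u·u_t = - 8 A^{2} t^{7}
  2·u_x = 0
So the left-hand side equals
  - 8 A^{2} t^{7} + \frac{16 A^{2} t^{6}}{3}
This must equal f(x, t) identically; expanded, f = - 8 t^{7} + \frac{16 t^{6}}{3}.
Matching coefficients of the independent functions:
  [t^{6}]:  \frac{16 A^{2}}{3} = \frac{16}{3}
  [t^{7}]:  - 8 A^{2} = -8
These equations allow (A) = (-1) or (1).
Impose the point condition(s):
  u(0, 1) = 1  ⟹  A = 1
Only A = 1 satisfies everything.
Hence u(x, t) = t^{4}.

Answer: u(x, t) = t^{4}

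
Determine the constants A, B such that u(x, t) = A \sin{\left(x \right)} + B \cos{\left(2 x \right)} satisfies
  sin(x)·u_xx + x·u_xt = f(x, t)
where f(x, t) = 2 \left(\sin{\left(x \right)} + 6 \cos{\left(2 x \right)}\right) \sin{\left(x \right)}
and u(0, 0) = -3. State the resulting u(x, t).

Substitute the ansatz u = A \sin{\left(x \right)} + B \cos{\left(2 x \right)} into the left-hand side.
Derivatives of the ansatz:
  u_xx = - A \sin{\left(x \right)} - 4 B \cos{\left(2 x \right)}
  u_xt = 0
Term by term:
  sin(x)·u_xx = - A \sin^{2}{\left(x \right)} - 4 B \sin{\left(x \right)} \cos{\left(2 x \right)}
  x·u_xt = 0
So the left-hand side equals
  - A \sin^{2}{\left(x \right)} - 4 B \sin{\left(x \right)} \cos{\left(2 x \right)}
This must equal f(x, t) identically; expanded, f = 2 \sin^{2}{\left(x \right)} + 12 \sin{\left(x \right)} \cos{\left(2 x \right)}.
Matching coefficients of the independent functions:
  [\sin{\left(x \right)} \cos{\left(2 x \right)}]:  - 4 B = 12
  [\sin^{2}{\left(x \right)}]:  - A = 2
Solving: A = -2, B = -3.
Check against the point condition:
  u(0, 0) = -3  ⟹  B = -3  ✓
Hence u(x, t) = - 2 \sin{\left(x \right)} - 3 \cos{\left(2 x \right)}.

Answer: u(x, t) = - 2 \sin{\left(x \right)} - 3 \cos{\left(2 x \right)}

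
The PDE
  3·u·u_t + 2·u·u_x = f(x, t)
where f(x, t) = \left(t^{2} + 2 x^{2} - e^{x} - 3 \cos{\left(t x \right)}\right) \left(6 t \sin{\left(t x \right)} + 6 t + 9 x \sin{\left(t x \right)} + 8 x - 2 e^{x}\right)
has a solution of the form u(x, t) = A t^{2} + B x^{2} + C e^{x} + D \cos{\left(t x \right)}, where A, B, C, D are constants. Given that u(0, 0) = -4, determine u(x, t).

Substitute the ansatz u = A t^{2} + B x^{2} + C e^{x} + D \cos{\left(t x \right)} into the left-hand side.
Derivatives of the ansatz:
  u_t = 2 A t - D x \sin{\left(t x \right)}
  u_x = 2 B x + C e^{x} - D t \sin{\left(t x \right)}
Term by term:
  3·u·u_t = 6 A^{2} t^{3} + 6 A B t x^{2} + 6 A C t e^{x} - 3 A D t^{2} x \sin{\left(t x \right)} + 6 A D t \cos{\left(t x \right)} - 3 B D x^{3} \sin{\left(t x \right)} - 3 C D x e^{x} \sin{\left(t x \right)} - 3 D^{2} x \sin{\left(t x \right)} \cos{\left(t x \right)}
  2·u·u_x = 4 A B t^{2} x + 2 A C t^{2} e^{x} - 2 A D t^{3} \sin{\left(t x \right)} + 4 B^{2} x^{3} + 2 B C x^{2} e^{x} + 4 B C x e^{x} - 2 B D t x^{2} \sin{\left(t x \right)} + 4 B D x \cos{\left(t x \right)} + 2 C^{2} e^{2 x} - 2 C D t e^{x} \sin{\left(t x \right)} + 2 C D e^{x} \cos{\left(t x \right)} - 2 D^{2} t \sin{\left(t x \right)} \cos{\left(t x \right)}
So the left-hand side equals
  6 A^{2} t^{3} + 4 A B t^{2} x + 6 A B t x^{2} + 2 A C t^{2} e^{x} + 6 A C t e^{x} - 2 A D t^{3} \sin{\left(t x \right)} - 3 A D t^{2} x \sin{\left(t x \right)} + 6 A D t \cos{\left(t x \right)} + 4 B^{2} x^{3} + 2 B C x^{2} e^{x} + 4 B C x e^{x} - 2 B D t x^{2} \sin{\left(t x \right)} - 3 B D x^{3} \sin{\left(t x \right)} + 4 B D x \cos{\left(t x \right)} + 2 C^{2} e^{2 x} - 2 C D t e^{x} \sin{\left(t x \right)} - 3 C D x e^{x} \sin{\left(t x \right)} + 2 C D e^{x} \cos{\left(t x \right)} - 2 D^{2} t \sin{\left(t x \right)} \cos{\left(t x \right)} - 3 D^{2} x \sin{\left(t x \right)} \cos{\left(t x \right)}
This must equal f(x, t) identically; expanded, f = 6 t^{3} \sin{\left(t x \right)} + 6 t^{3} + 9 t^{2} x \sin{\left(t x \right)} + 8 t^{2} x - 2 t^{2} e^{x} + 12 t x^{2} \sin{\left(t x \right)} + 12 t x^{2} - 6 t e^{x} \sin{\left(t x \right)} - 6 t e^{x} - 18 t \sin{\left(t x \right)} \cos{\left(t x \right)} - 18 t \cos{\left(t x \right)} + 18 x^{3} \sin{\left(t x \right)} + 16 x^{3} - 4 x^{2} e^{x} - 9 x e^{x} \sin{\left(t x \right)} - 8 x e^{x} - 27 x \sin{\left(t x \right)} \cos{\left(t x \right)} - 24 x \cos{\left(t x \right)} + 2 e^{2 x} + 6 e^{x} \cos{\left(t x \right)}.
Matching coefficients of the independent functions:
(each divided by its leading coefficient; functions giving the same equation are listed together)
  [t^{3}]:  A^{2} - 1 = 0
  [x^{3}]:  B^{2} - 4 = 0
  [t x^{2}, t^{2} x]:  A B - 2 = 0
  [t e^{x}, t^{2} e^{x}]:  A C + 1 = 0
  [t \cos{\left(t x \right)}, t^{3} \sin{\left(t x \right)}, t^{2} x \sin{\left(t x \right)}]:  A D + 3 = 0
  [x e^{x}, x^{2} e^{x}]:  B C + 2 = 0
  [x \cos{\left(t x \right)}, x^{3} \sin{\left(t x \right)}, t x^{2} \sin{\left(t x \right)}]:  B D + 6 = 0
  [e^{x} \cos{\left(t x \right)}, t e^{x} \sin{\left(t x \right)}, x e^{x} \sin{\left(t x \right)}]:  C D - 3 = 0
  [t \sin{\left(t x \right)} \cos{\left(t x \right)}, x \sin{\left(t x \right)} \cos{\left(t x \right)}]:  D^{2} - 9 = 0
  [e^{2 x}]:  C^{2} - 1 = 0
These equations allow (A, B, C, D) = (-1, -2, 1, 3) or (1, 2, -1, -3).
Impose the point condition(s):
  u(0, 0) = -4  ⟹  C + D = -4
Only A = 1, B = 2, C = -1, D = -3 satisfies everything.
Hence u(x, t) = t^{2} + 2 x^{2} - e^{x} - 3 \cos{\left(t x \right)}.

Answer: u(x, t) = t^{2} + 2 x^{2} - e^{x} - 3 \cos{\left(t x \right)}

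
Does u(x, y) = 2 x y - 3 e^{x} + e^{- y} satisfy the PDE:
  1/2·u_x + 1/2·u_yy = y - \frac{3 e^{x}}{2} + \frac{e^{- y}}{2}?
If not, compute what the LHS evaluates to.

Answer: Yes

Derivation:
Evaluate each term of the left-hand side for u = 2 x y - 3 e^{x} + e^{- y}.
Derivatives:
  u_x = 2 y - 3 e^{x}
  u_yy = e^{- y}
Terms:
  1/2·u_x = y - \frac{3 e^{x}}{2}
  1/2·u_yy = \frac{e^{- y}}{2}
Sum: LHS = y - \frac{3 e^{x}}{2} + \frac{e^{- y}}{2}
This is exactly the given right-hand side, so u is a solution.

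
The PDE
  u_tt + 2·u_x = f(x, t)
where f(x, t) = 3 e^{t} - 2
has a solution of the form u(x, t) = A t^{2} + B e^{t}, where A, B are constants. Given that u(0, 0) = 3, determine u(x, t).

Answer: u(x, t) = - t^{2} + 3 e^{t}

Derivation:
Substitute the ansatz u = A t^{2} + B e^{t} into the left-hand side.
Derivatives of the ansatz:
  u_tt = 2 A + B e^{t}
  u_x = 0
Term by term:
  u_tt = 2 A + B e^{t}
  2·u_x = 0
So the left-hand side equals
  2 A + B e^{t}
This must equal f(x, t) = 3 e^{t} - 2 identically.
Matching coefficients of the independent functions:
  [constant term]:  2 A = -2
  [e^{t}]:  B = 3
Solving: A = -1, B = 3.
Check against the point condition:
  u(0, 0) = 3  ⟹  B = 3  ✓
Hence u(x, t) = - t^{2} + 3 e^{t}.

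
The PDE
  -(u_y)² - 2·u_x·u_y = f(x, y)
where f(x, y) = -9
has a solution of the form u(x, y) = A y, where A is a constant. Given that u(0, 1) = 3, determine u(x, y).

Answer: u(x, y) = 3 y

Derivation:
Substitute the ansatz u = A y into the left-hand side.
Derivatives of the ansatz:
  u_y = A
  u_x = 0
Term by term:
  -(u_y)² = - A^{2}
  -2·u_x·u_y = 0
So the left-hand side equals
  - A^{2}
This must equal f(x, y) = -9 identically.
Matching coefficients of the independent functions:
  [constant term]:  - A^{2} = -9
These equations allow (A) = (-3) or (3).
Impose the point condition(s):
  u(0, 1) = 3  ⟹  A = 3
Only A = 3 satisfies everything.
Hence u(x, y) = 3 y.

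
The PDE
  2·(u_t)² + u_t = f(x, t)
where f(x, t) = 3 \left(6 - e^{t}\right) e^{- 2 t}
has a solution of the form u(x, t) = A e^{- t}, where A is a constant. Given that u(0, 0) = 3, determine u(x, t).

Substitute the ansatz u = A e^{- t} into the left-hand side.
Derivatives of the ansatz:
  u_t = - A e^{- t}
Term by term:
  2·(u_t)² = 2 A^{2} e^{- 2 t}
  u_t = - A e^{- t}
So the left-hand side equals
  2 A^{2} e^{- 2 t} - A e^{- t}
This must equal f(x, t) identically; expanded, f = - 3 e^{- t} + 18 e^{- 2 t}.
Matching coefficients of the independent functions:
  [e^{- 2 t}]:  2 A^{2} = 18
  [e^{- t}]:  - A = -3
Solving: A = 3.
Check against the point condition:
  u(0, 0) = 3  ⟹  A = 3  ✓
Hence u(x, t) = 3 e^{- t}.

Answer: u(x, t) = 3 e^{- t}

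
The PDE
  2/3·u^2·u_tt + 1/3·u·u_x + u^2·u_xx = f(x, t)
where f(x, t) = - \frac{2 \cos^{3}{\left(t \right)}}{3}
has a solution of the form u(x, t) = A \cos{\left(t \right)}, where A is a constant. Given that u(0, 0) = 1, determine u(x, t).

Substitute the ansatz u = A \cos{\left(t \right)} into the left-hand side.
Derivatives of the ansatz:
  u_tt = - A \cos{\left(t \right)}
  u_x = 0
  u_xx = 0
Term by term:
  2/3·u^2·u_tt = - \frac{2 A^{3} \cos^{3}{\left(t \right)}}{3}
  1/3·u·u_x = 0
  u^2·u_xx = 0
So the left-hand side equals
  - \frac{2 A^{3} \cos^{3}{\left(t \right)}}{3}
This must equal f(x, t) = - \frac{2 \cos^{3}{\left(t \right)}}{3} identically.
Matching coefficients of the independent functions:
  [\cos^{3}{\left(t \right)}]:  - \frac{2 A^{3}}{3} = - \frac{2}{3}
Solving: A = 1.
Check against the point condition:
  u(0, 0) = 1  ⟹  A = 1  ✓
Hence u(x, t) = \cos{\left(t \right)}.

Answer: u(x, t) = \cos{\left(t \right)}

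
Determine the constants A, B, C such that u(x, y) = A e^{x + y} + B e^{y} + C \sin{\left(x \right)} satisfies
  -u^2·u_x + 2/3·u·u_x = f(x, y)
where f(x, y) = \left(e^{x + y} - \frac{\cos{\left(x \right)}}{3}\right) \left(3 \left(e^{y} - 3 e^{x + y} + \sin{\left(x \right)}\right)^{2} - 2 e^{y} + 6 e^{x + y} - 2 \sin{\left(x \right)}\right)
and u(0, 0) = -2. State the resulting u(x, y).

Substitute the ansatz u = A e^{x + y} + B e^{y} + C \sin{\left(x \right)} into the left-hand side.
Derivatives of the ansatz:
  u_x = A e^{x} e^{y} + C \cos{\left(x \right)}
Term by term:
  -u^2·u_x = - A^{3} e^{3 x} e^{3 y} - 2 A^{2} B e^{2 x} e^{3 y} - 2 A^{2} C e^{2 x} e^{2 y} \sin{\left(x \right)} - A^{2} C e^{2 x} e^{2 y} \cos{\left(x \right)} - A B^{2} e^{x} e^{3 y} - 2 A B C e^{x} e^{2 y} \sin{\left(x \right)} - 2 A B C e^{x} e^{2 y} \cos{\left(x \right)} - A C^{2} e^{x} e^{y} \sin^{2}{\left(x \right)} - 2 A C^{2} e^{x} e^{y} \sin{\left(x \right)} \cos{\left(x \right)} - B^{2} C e^{2 y} \cos{\left(x \right)} - 2 B C^{2} e^{y} \sin{\left(x \right)} \cos{\left(x \right)} - C^{3} \sin^{2}{\left(x \right)} \cos{\left(x \right)}
  2/3·u·u_x = \frac{2 A^{2} e^{2 x} e^{2 y}}{3} + \frac{2 A B e^{x} e^{2 y}}{3} + \frac{2 A C e^{x} e^{y} \sin{\left(x \right)}}{3} + \frac{2 A C e^{x} e^{y} \cos{\left(x \right)}}{3} + \frac{2 B C e^{y} \cos{\left(x \right)}}{3} + \frac{2 C^{2} \sin{\left(x \right)} \cos{\left(x \right)}}{3}
So the left-hand side equals
  - A^{3} e^{3 x} e^{3 y} - 2 A^{2} B e^{2 x} e^{3 y} - 2 A^{2} C e^{2 x} e^{2 y} \sin{\left(x \right)} - A^{2} C e^{2 x} e^{2 y} \cos{\left(x \right)} + \frac{2 A^{2} e^{2 x} e^{2 y}}{3} - A B^{2} e^{x} e^{3 y} - 2 A B C e^{x} e^{2 y} \sin{\left(x \right)} - 2 A B C e^{x} e^{2 y} \cos{\left(x \right)} + \frac{2 A B e^{x} e^{2 y}}{3} - A C^{2} e^{x} e^{y} \sin^{2}{\left(x \right)} - 2 A C^{2} e^{x} e^{y} \sin{\left(x \right)} \cos{\left(x \right)} + \frac{2 A C e^{x} e^{y} \sin{\left(x \right)}}{3} + \frac{2 A C e^{x} e^{y} \cos{\left(x \right)}}{3} - B^{2} C e^{2 y} \cos{\left(x \right)} - 2 B C^{2} e^{y} \sin{\left(x \right)} \cos{\left(x \right)} + \frac{2 B C e^{y} \cos{\left(x \right)}}{3} - C^{3} \sin^{2}{\left(x \right)} \cos{\left(x \right)} + \frac{2 C^{2} \sin{\left(x \right)} \cos{\left(x \right)}}{3}
This must equal f(x, y) identically; expanded, f = 27 e^{3 x} e^{3 y} - 18 e^{2 x} e^{3 y} - 18 e^{2 x} e^{2 y} \sin{\left(x \right)} - 9 e^{2 x} e^{2 y} \cos{\left(x \right)} + 6 e^{2 x} e^{2 y} + 3 e^{x} e^{3 y} + 6 e^{x} e^{2 y} \sin{\left(x \right)} + 6 e^{x} e^{2 y} \cos{\left(x \right)} - 2 e^{x} e^{2 y} + 3 e^{x} e^{y} \sin^{2}{\left(x \right)} + 6 e^{x} e^{y} \sin{\left(x \right)} \cos{\left(x \right)} - 2 e^{x} e^{y} \sin{\left(x \right)} - 2 e^{x} e^{y} \cos{\left(x \right)} - e^{2 y} \cos{\left(x \right)} - 2 e^{y} \sin{\left(x \right)} \cos{\left(x \right)} + \frac{2 e^{y} \cos{\left(x \right)}}{3} - \sin^{2}{\left(x \right)} \cos{\left(x \right)} + \frac{2 \sin{\left(x \right)} \cos{\left(x \right)}}{3}.
Matching coefficients of the independent functions:
(each divided by its leading coefficient; functions giving the same equation are listed together)
  [e^{x} e^{2 y}]:  A B + 3 = 0
  [e^{x} e^{3 y}]:  A B^{2} + 3 = 0
  [e^{2 x} e^{2 y}]:  A^{2} - 9 = 0
  [e^{2 x} e^{3 y}]:  A^{2} B - 9 = 0
  [e^{3 x} e^{3 y}]:  A^{3} + 27 = 0
  [e^{y} \cos{\left(x \right)}]:  B C - 1 = 0
  [e^{2 y} \cos{\left(x \right)}]:  B^{2} C - 1 = 0
  [\sin{\left(x \right)} \cos{\left(x \right)}]:  C^{2} - 1 = 0
  [\sin^{2}{\left(x \right)} \cos{\left(x \right)}]:  C^{3} - 1 = 0
  [e^{x} e^{y} \sin{\left(x \right)}, e^{x} e^{y} \cos{\left(x \right)}]:  A C + 3 = 0
  [e^{x} e^{y} \sin^{2}{\left(x \right)}, e^{x} e^{y} \sin{\left(x \right)} \cos{\left(x \right)}]:  A C^{2} + 3 = 0
  [e^{x} e^{2 y} \sin{\left(x \right)}, e^{x} e^{2 y} \cos{\left(x \right)}]:  A B C + 3 = 0
  [e^{2 x} e^{2 y} \sin{\left(x \right)}, e^{2 x} e^{2 y} \cos{\left(x \right)}]:  A^{2} C - 9 = 0
  [e^{y} \sin{\left(x \right)} \cos{\left(x \right)}]:  B C^{2} - 1 = 0
Solving: A = -3, B = 1, C = 1.
Check against the point condition:
  u(0, 0) = -2  ⟹  A + B = -2  ✓
Hence u(x, y) = e^{y} - 3 e^{x + y} + \sin{\left(x \right)}.

Answer: u(x, y) = e^{y} - 3 e^{x + y} + \sin{\left(x \right)}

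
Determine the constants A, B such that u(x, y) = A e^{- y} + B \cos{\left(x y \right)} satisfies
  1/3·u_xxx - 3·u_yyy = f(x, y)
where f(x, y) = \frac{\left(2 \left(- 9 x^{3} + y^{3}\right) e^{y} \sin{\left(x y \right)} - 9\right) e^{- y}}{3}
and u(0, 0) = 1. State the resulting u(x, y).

Substitute the ansatz u = A e^{- y} + B \cos{\left(x y \right)} into the left-hand side.
Derivatives of the ansatz:
  u_xxx = B y^{3} \sin{\left(x y \right)}
  u_yyy = - A e^{- y} + B x^{3} \sin{\left(x y \right)}
Term by term:
  1/3·u_xxx = \frac{B y^{3} \sin{\left(x y \right)}}{3}
  -3·u_yyy = 3 A e^{- y} - 3 B x^{3} \sin{\left(x y \right)}
So the left-hand side equals
  3 A e^{- y} - 3 B x^{3} \sin{\left(x y \right)} + \frac{B y^{3} \sin{\left(x y \right)}}{3}
This must equal f(x, y) identically; expanded, f = - 6 x^{3} \sin{\left(x y \right)} + \frac{2 y^{3} \sin{\left(x y \right)}}{3} - 3 e^{- y}.
Matching coefficients of the independent functions:
  [x^{3} \sin{\left(x y \right)}]:  - 3 B = -6
  [y^{3} \sin{\left(x y \right)}]:  \frac{B}{3} = \frac{2}{3}
  [e^{- y}]:  3 A = -3
Solving: A = -1, B = 2.
Check against the point condition:
  u(0, 0) = 1  ⟹  A + B = 1  ✓
Hence u(x, y) = 2 \cos{\left(x y \right)} - e^{- y}.

Answer: u(x, y) = 2 \cos{\left(x y \right)} - e^{- y}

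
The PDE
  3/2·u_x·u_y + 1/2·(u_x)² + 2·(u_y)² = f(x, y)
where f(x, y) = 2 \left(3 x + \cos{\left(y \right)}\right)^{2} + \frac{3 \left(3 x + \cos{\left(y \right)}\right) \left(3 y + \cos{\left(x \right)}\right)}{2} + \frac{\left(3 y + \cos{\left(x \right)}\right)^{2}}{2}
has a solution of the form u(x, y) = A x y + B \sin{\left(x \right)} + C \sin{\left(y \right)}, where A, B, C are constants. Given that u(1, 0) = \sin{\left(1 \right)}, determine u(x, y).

Substitute the ansatz u = A x y + B \sin{\left(x \right)} + C \sin{\left(y \right)} into the left-hand side.
Derivatives of the ansatz:
  u_x = A y + B \cos{\left(x \right)}
  u_y = A x + C \cos{\left(y \right)}
Term by term:
  3/2·u_x·u_y = \frac{3 A^{2} x y}{2} + \frac{3 A B x \cos{\left(x \right)}}{2} + \frac{3 A C y \cos{\left(y \right)}}{2} + \frac{3 B C \cos{\left(x \right)} \cos{\left(y \right)}}{2}
  1/2·(u_x)² = \frac{A^{2} y^{2}}{2} + A B y \cos{\left(x \right)} + \frac{B^{2} \cos^{2}{\left(x \right)}}{2}
  2·(u_y)² = 2 A^{2} x^{2} + 4 A C x \cos{\left(y \right)} + 2 C^{2} \cos^{2}{\left(y \right)}
So the left-hand side equals
  2 A^{2} x^{2} + \frac{3 A^{2} x y}{2} + \frac{A^{2} y^{2}}{2} + \frac{3 A B x \cos{\left(x \right)}}{2} + A B y \cos{\left(x \right)} + 4 A C x \cos{\left(y \right)} + \frac{3 A C y \cos{\left(y \right)}}{2} + \frac{B^{2} \cos^{2}{\left(x \right)}}{2} + \frac{3 B C \cos{\left(x \right)} \cos{\left(y \right)}}{2} + 2 C^{2} \cos^{2}{\left(y \right)}
This must equal f(x, y) identically; expanded, f = 18 x^{2} + \frac{27 x y}{2} + \frac{9 x \cos{\left(x \right)}}{2} + 12 x \cos{\left(y \right)} + \frac{9 y^{2}}{2} + 3 y \cos{\left(x \right)} + \frac{9 y \cos{\left(y \right)}}{2} + \frac{\cos^{2}{\left(x \right)}}{2} + \frac{3 \cos{\left(x \right)} \cos{\left(y \right)}}{2} + 2 \cos^{2}{\left(y \right)}.
Matching coefficients of the independent functions:
  [x^{2}]:  2 A^{2} = 18
  [y^{2}]:  \frac{A^{2}}{2} = \frac{9}{2}
  [x y]:  \frac{3 A^{2}}{2} = \frac{27}{2}
  [x \cos{\left(x \right)}]:  \frac{3 A B}{2} = \frac{9}{2}
  [x \cos{\left(y \right)}]:  4 A C = 12
  [y \cos{\left(x \right)}]:  A B = 3
  [y \cos{\left(y \right)}]:  \frac{3 A C}{2} = \frac{9}{2}
  [\cos{\left(x \right)} \cos{\left(y \right)}]:  \frac{3 B C}{2} = \frac{3}{2}
  [\cos^{2}{\left(x \right)}]:  \frac{B^{2}}{2} = \frac{1}{2}
  [\cos^{2}{\left(y \right)}]:  2 C^{2} = 2
These equations allow (A, B, C) = (-3, -1, -1) or (3, 1, 1).
Impose the point condition(s):
  u(1, 0) = \sin{\left(1 \right)}  ⟹  B \sin{\left(1 \right)} = \sin{\left(1 \right)}
Only A = 3, B = 1, C = 1 satisfies everything.
Hence u(x, y) = 3 x y + \sin{\left(x \right)} + \sin{\left(y \right)}.

Answer: u(x, y) = 3 x y + \sin{\left(x \right)} + \sin{\left(y \right)}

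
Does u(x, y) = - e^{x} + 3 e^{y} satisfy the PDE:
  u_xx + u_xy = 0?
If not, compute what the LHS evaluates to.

Evaluate each term of the left-hand side for u = - e^{x} + 3 e^{y}.
Derivatives:
  u_xx = - e^{x}
  u_xy = 0
Terms:
  u_xx = - e^{x}
  u_xy = 0
Sum: LHS = - e^{x}
Given right-hand side: 0. Difference LHS − RHS = - e^{x} ≠ 0, so u is not a solution.

Answer: No, the LHS evaluates to - e^{x}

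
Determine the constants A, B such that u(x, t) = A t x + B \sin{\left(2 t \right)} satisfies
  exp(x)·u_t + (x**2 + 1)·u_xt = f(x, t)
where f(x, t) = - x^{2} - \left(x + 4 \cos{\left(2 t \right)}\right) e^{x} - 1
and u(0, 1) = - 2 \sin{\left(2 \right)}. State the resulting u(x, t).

Substitute the ansatz u = A t x + B \sin{\left(2 t \right)} into the left-hand side.
Derivatives of the ansatz:
  u_t = A x + 2 B \cos{\left(2 t \right)}
  u_xt = A
Term by term:
  exp(x)·u_t = A x e^{x} + 2 B e^{x} \cos{\left(2 t \right)}
  (x**2 + 1)·u_xt = A x^{2} + A
So the left-hand side equals
  A x^{2} + A x e^{x} + A + 2 B e^{x} \cos{\left(2 t \right)}
This must equal f(x, t) identically; expanded, f = - x^{2} - x e^{x} - 4 e^{x} \cos{\left(2 t \right)} - 1.
Matching coefficients of the independent functions:
  [constant term, x^{2}, x e^{x}]:  A = -1
  [e^{x} \cos{\left(2 t \right)}]:  2 B = -4
Solving: A = -1, B = -2.
Check against the point condition:
  u(0, 1) = - 2 \sin{\left(2 \right)}  ⟹  B \sin{\left(2 \right)} = - 2 \sin{\left(2 \right)}  ✓
Hence u(x, t) = - t x - 2 \sin{\left(2 t \right)}.

Answer: u(x, t) = - t x - 2 \sin{\left(2 t \right)}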